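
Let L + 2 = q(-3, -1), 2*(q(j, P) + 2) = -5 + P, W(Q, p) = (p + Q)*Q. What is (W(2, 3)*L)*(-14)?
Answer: 980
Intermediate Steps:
W(Q, p) = Q*(Q + p) (W(Q, p) = (Q + p)*Q = Q*(Q + p))
q(j, P) = -9/2 + P/2 (q(j, P) = -2 + (-5 + P)/2 = -2 + (-5/2 + P/2) = -9/2 + P/2)
L = -7 (L = -2 + (-9/2 + (1/2)*(-1)) = -2 + (-9/2 - 1/2) = -2 - 5 = -7)
(W(2, 3)*L)*(-14) = ((2*(2 + 3))*(-7))*(-14) = ((2*5)*(-7))*(-14) = (10*(-7))*(-14) = -70*(-14) = 980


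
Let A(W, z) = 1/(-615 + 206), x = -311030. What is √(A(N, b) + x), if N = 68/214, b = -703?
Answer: I*√52029409839/409 ≈ 557.7*I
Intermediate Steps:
N = 34/107 (N = 68*(1/214) = 34/107 ≈ 0.31776)
A(W, z) = -1/409 (A(W, z) = 1/(-409) = -1/409)
√(A(N, b) + x) = √(-1/409 - 311030) = √(-127211271/409) = I*√52029409839/409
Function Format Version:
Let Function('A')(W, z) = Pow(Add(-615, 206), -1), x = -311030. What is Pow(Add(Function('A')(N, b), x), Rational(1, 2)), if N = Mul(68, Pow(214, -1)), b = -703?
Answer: Mul(Rational(1, 409), I, Pow(52029409839, Rational(1, 2))) ≈ Mul(557.70, I)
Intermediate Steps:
N = Rational(34, 107) (N = Mul(68, Rational(1, 214)) = Rational(34, 107) ≈ 0.31776)
Function('A')(W, z) = Rational(-1, 409) (Function('A')(W, z) = Pow(-409, -1) = Rational(-1, 409))
Pow(Add(Function('A')(N, b), x), Rational(1, 2)) = Pow(Add(Rational(-1, 409), -311030), Rational(1, 2)) = Pow(Rational(-127211271, 409), Rational(1, 2)) = Mul(Rational(1, 409), I, Pow(52029409839, Rational(1, 2)))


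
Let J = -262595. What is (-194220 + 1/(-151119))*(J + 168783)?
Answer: 2753413362563972/151119 ≈ 1.8220e+10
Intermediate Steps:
(-194220 + 1/(-151119))*(J + 168783) = (-194220 + 1/(-151119))*(-262595 + 168783) = (-194220 - 1/151119)*(-93812) = -29350332181/151119*(-93812) = 2753413362563972/151119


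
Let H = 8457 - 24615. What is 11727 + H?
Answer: -4431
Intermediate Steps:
H = -16158
11727 + H = 11727 - 16158 = -4431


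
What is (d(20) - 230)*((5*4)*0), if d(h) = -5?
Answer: 0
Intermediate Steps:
(d(20) - 230)*((5*4)*0) = (-5 - 230)*((5*4)*0) = -4700*0 = -235*0 = 0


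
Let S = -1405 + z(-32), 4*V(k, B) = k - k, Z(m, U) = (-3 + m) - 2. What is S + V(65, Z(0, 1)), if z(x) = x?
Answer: -1437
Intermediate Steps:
Z(m, U) = -5 + m
V(k, B) = 0 (V(k, B) = (k - k)/4 = (1/4)*0 = 0)
S = -1437 (S = -1405 - 32 = -1437)
S + V(65, Z(0, 1)) = -1437 + 0 = -1437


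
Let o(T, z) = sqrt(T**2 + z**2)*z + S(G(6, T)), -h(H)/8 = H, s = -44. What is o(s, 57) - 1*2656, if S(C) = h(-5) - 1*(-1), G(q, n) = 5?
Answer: -2615 + 57*sqrt(5185) ≈ 1489.4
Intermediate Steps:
h(H) = -8*H
S(C) = 41 (S(C) = -8*(-5) - 1*(-1) = 40 + 1 = 41)
o(T, z) = 41 + z*sqrt(T**2 + z**2) (o(T, z) = sqrt(T**2 + z**2)*z + 41 = z*sqrt(T**2 + z**2) + 41 = 41 + z*sqrt(T**2 + z**2))
o(s, 57) - 1*2656 = (41 + 57*sqrt((-44)**2 + 57**2)) - 1*2656 = (41 + 57*sqrt(1936 + 3249)) - 2656 = (41 + 57*sqrt(5185)) - 2656 = -2615 + 57*sqrt(5185)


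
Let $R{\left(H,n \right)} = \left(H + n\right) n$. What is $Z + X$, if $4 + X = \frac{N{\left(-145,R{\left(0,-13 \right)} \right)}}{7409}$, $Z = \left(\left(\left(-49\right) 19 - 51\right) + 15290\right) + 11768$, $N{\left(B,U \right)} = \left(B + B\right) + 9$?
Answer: $\frac{193167167}{7409} \approx 26072.0$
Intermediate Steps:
$R{\left(H,n \right)} = n \left(H + n\right)$
$N{\left(B,U \right)} = 9 + 2 B$ ($N{\left(B,U \right)} = 2 B + 9 = 9 + 2 B$)
$Z = 26076$ ($Z = \left(\left(-931 - 51\right) + 15290\right) + 11768 = \left(-982 + 15290\right) + 11768 = 14308 + 11768 = 26076$)
$X = - \frac{29917}{7409}$ ($X = -4 + \frac{9 + 2 \left(-145\right)}{7409} = -4 + \left(9 - 290\right) \frac{1}{7409} = -4 - \frac{281}{7409} = - \frac{29917}{7409} \approx -4.0379$)
$Z + X = 26076 - \frac{29917}{7409} = \frac{193167167}{7409}$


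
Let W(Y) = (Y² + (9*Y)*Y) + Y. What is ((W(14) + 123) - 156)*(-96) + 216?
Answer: -186120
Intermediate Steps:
W(Y) = Y + 10*Y² (W(Y) = (Y² + 9*Y²) + Y = 10*Y² + Y = Y + 10*Y²)
((W(14) + 123) - 156)*(-96) + 216 = ((14*(1 + 10*14) + 123) - 156)*(-96) + 216 = ((14*(1 + 140) + 123) - 156)*(-96) + 216 = ((14*141 + 123) - 156)*(-96) + 216 = ((1974 + 123) - 156)*(-96) + 216 = (2097 - 156)*(-96) + 216 = 1941*(-96) + 216 = -186336 + 216 = -186120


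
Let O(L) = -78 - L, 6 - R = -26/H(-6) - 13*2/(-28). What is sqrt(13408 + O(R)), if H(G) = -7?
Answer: sqrt(2612414)/14 ≈ 115.45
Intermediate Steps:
R = 19/14 (R = 6 - (-26/(-7) - 13*2/(-28)) = 6 - (-26*(-1/7) - 26*(-1/28)) = 6 - (26/7 + 13/14) = 6 - 1*65/14 = 6 - 65/14 = 19/14 ≈ 1.3571)
sqrt(13408 + O(R)) = sqrt(13408 + (-78 - 1*19/14)) = sqrt(13408 + (-78 - 19/14)) = sqrt(13408 - 1111/14) = sqrt(186601/14) = sqrt(2612414)/14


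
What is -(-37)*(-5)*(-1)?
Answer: 185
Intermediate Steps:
-(-37)*(-5)*(-1) = -37*5*(-1) = -185*(-1) = 185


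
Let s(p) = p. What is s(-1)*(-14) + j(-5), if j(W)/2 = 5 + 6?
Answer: 36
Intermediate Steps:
j(W) = 22 (j(W) = 2*(5 + 6) = 2*11 = 22)
s(-1)*(-14) + j(-5) = -1*(-14) + 22 = 14 + 22 = 36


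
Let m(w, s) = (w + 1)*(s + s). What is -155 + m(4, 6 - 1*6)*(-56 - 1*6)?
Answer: -155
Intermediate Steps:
m(w, s) = 2*s*(1 + w) (m(w, s) = (1 + w)*(2*s) = 2*s*(1 + w))
-155 + m(4, 6 - 1*6)*(-56 - 1*6) = -155 + (2*(6 - 1*6)*(1 + 4))*(-56 - 1*6) = -155 + (2*(6 - 6)*5)*(-56 - 6) = -155 + (2*0*5)*(-62) = -155 + 0*(-62) = -155 + 0 = -155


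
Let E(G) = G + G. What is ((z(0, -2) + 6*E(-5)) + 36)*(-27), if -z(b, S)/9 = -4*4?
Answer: -3240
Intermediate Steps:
z(b, S) = 144 (z(b, S) = -(-36)*4 = -9*(-16) = 144)
E(G) = 2*G
((z(0, -2) + 6*E(-5)) + 36)*(-27) = ((144 + 6*(2*(-5))) + 36)*(-27) = ((144 + 6*(-10)) + 36)*(-27) = ((144 - 60) + 36)*(-27) = (84 + 36)*(-27) = 120*(-27) = -3240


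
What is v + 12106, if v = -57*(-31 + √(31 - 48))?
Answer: 13873 - 57*I*√17 ≈ 13873.0 - 235.02*I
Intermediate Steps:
v = 1767 - 57*I*√17 (v = -57*(-31 + √(-17)) = -57*(-31 + I*√17) = 1767 - 57*I*√17 ≈ 1767.0 - 235.02*I)
v + 12106 = (1767 - 57*I*√17) + 12106 = 13873 - 57*I*√17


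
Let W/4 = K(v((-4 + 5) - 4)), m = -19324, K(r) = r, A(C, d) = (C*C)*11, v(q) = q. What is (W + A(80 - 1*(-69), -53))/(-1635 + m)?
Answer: -244199/20959 ≈ -11.651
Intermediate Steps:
A(C, d) = 11*C² (A(C, d) = C²*11 = 11*C²)
W = -12 (W = 4*((-4 + 5) - 4) = 4*(1 - 4) = 4*(-3) = -12)
(W + A(80 - 1*(-69), -53))/(-1635 + m) = (-12 + 11*(80 - 1*(-69))²)/(-1635 - 19324) = (-12 + 11*(80 + 69)²)/(-20959) = (-12 + 11*149²)*(-1/20959) = (-12 + 11*22201)*(-1/20959) = (-12 + 244211)*(-1/20959) = 244199*(-1/20959) = -244199/20959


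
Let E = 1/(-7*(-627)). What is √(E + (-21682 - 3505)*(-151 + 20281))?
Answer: I*√9766779405119121/4389 ≈ 22517.0*I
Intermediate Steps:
E = 1/4389 ≈ 0.00022784
√(E + (-21682 - 3505)*(-151 + 20281)) = √(1/4389 + (-21682 - 3505)*(-151 + 20281)) = √(1/4389 - 25187*20130) = √(1/4389 - 507014310) = √(-2225285806589/4389) = I*√9766779405119121/4389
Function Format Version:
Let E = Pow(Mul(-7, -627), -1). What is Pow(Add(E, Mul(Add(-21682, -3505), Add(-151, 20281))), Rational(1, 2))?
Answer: Mul(Rational(1, 4389), I, Pow(9766779405119121, Rational(1, 2))) ≈ Mul(22517., I)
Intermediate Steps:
E = Rational(1, 4389) (E = Pow(4389, -1) = Rational(1, 4389) ≈ 0.00022784)
Pow(Add(E, Mul(Add(-21682, -3505), Add(-151, 20281))), Rational(1, 2)) = Pow(Add(Rational(1, 4389), Mul(Add(-21682, -3505), Add(-151, 20281))), Rational(1, 2)) = Pow(Add(Rational(1, 4389), Mul(-25187, 20130)), Rational(1, 2)) = Pow(Add(Rational(1, 4389), -507014310), Rational(1, 2)) = Pow(Rational(-2225285806589, 4389), Rational(1, 2)) = Mul(Rational(1, 4389), I, Pow(9766779405119121, Rational(1, 2)))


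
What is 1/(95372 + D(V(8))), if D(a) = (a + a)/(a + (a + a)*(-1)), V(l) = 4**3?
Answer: 1/95370 ≈ 1.0485e-5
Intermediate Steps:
V(l) = 64
D(a) = -2 (D(a) = (2*a)/(a + (2*a)*(-1)) = (2*a)/(a - 2*a) = (2*a)/((-a)) = (2*a)*(-1/a) = -2)
1/(95372 + D(V(8))) = 1/(95372 - 2) = 1/95370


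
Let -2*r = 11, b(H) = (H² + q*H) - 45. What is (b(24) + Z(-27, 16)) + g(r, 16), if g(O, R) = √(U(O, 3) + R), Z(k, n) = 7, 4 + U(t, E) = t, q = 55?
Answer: 1858 + √26/2 ≈ 1860.5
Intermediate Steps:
b(H) = -45 + H² + 55*H (b(H) = (H² + 55*H) - 45 = -45 + H² + 55*H)
r = -11/2 (r = -½*11 = -11/2 ≈ -5.5000)
U(t, E) = -4 + t
g(O, R) = √(-4 + O + R) (g(O, R) = √((-4 + O) + R) = √(-4 + O + R))
(b(24) + Z(-27, 16)) + g(r, 16) = ((-45 + 24² + 55*24) + 7) + √(-4 - 11/2 + 16) = ((-45 + 576 + 1320) + 7) + √(13/2) = (1851 + 7) + √26/2 = 1858 + √26/2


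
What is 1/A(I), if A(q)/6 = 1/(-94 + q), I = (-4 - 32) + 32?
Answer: -49/3 ≈ -16.333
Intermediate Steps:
I = -4 (I = -36 + 32 = -4)
A(q) = 6/(-94 + q)
1/A(I) = 1/(6/(-94 - 4)) = 1/(6/(-98)) = 1/(6*(-1/98)) = 1/(-3/49) = -49/3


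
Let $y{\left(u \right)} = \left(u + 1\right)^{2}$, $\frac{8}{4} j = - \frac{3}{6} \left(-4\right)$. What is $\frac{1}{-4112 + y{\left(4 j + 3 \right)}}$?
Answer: $- \frac{1}{4048} \approx -0.00024704$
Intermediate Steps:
$j = 1$ ($j = \frac{- \frac{3}{6} \left(-4\right)}{2} = \frac{\left(-3\right) \frac{1}{6} \left(-4\right)}{2} = \frac{\left(- \frac{1}{2}\right) \left(-4\right)}{2} = \frac{1}{2} \cdot 2 = 1$)
$y{\left(u \right)} = \left(1 + u\right)^{2}$
$\frac{1}{-4112 + y{\left(4 j + 3 \right)}} = \frac{1}{-4112 + \left(1 + \left(4 \cdot 1 + 3\right)\right)^{2}} = \frac{1}{-4112 + \left(1 + \left(4 + 3\right)\right)^{2}} = \frac{1}{-4112 + \left(1 + 7\right)^{2}} = \frac{1}{-4112 + 8^{2}} = \frac{1}{-4112 + 64} = \frac{1}{-4048} = - \frac{1}{4048}$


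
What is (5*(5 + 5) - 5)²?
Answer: 2025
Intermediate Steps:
(5*(5 + 5) - 5)² = (5*10 - 5)² = (50 - 5)² = 45² = 2025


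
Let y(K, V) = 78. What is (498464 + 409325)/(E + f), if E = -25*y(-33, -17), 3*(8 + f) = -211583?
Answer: -2723367/217457 ≈ -12.524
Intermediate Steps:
f = -211607/3 (f = -8 + (1/3)*(-211583) = -8 - 211583/3 = -211607/3 ≈ -70536.)
E = -1950 (E = -25*78 = -1950)
(498464 + 409325)/(E + f) = (498464 + 409325)/(-1950 - 211607/3) = 907789/(-217457/3) = 907789*(-3/217457) = -2723367/217457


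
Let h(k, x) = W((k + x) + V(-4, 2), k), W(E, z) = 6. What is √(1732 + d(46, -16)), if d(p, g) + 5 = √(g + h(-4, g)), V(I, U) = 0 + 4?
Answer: √(1727 + I*√10) ≈ 41.557 + 0.038*I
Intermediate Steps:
V(I, U) = 4
h(k, x) = 6
d(p, g) = -5 + √(6 + g) (d(p, g) = -5 + √(g + 6) = -5 + √(6 + g))
√(1732 + d(46, -16)) = √(1732 + (-5 + √(6 - 16))) = √(1732 + (-5 + √(-10))) = √(1732 + (-5 + I*√10)) = √(1727 + I*√10)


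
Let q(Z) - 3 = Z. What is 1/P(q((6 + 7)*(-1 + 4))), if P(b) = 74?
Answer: 1/74 ≈ 0.013514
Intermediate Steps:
q(Z) = 3 + Z
1/P(q((6 + 7)*(-1 + 4))) = 1/74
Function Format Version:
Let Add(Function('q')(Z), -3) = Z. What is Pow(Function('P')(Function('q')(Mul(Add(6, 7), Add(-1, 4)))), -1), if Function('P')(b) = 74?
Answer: Rational(1, 74) ≈ 0.013514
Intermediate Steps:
Function('q')(Z) = Add(3, Z)
Pow(Function('P')(Function('q')(Mul(Add(6, 7), Add(-1, 4)))), -1) = Pow(74, -1) = Rational(1, 74)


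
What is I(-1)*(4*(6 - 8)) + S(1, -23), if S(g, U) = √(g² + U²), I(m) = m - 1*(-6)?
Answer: -40 + √530 ≈ -16.978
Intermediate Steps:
I(m) = 6 + m (I(m) = m + 6 = 6 + m)
S(g, U) = √(U² + g²)
I(-1)*(4*(6 - 8)) + S(1, -23) = (6 - 1)*(4*(6 - 8)) + √((-23)² + 1²) = 5*(4*(-2)) + √(529 + 1) = 5*(-8) + √530 = -40 + √530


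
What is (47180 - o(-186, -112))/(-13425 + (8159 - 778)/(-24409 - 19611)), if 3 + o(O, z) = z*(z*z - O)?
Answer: -64838950860/590975881 ≈ -109.72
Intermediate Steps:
o(O, z) = -3 + z*(z² - O) (o(O, z) = -3 + z*(z*z - O) = -3 + z*(z² - O))
(47180 - o(-186, -112))/(-13425 + (8159 - 778)/(-24409 - 19611)) = (47180 - (-3 + (-112)³ - 1*(-186)*(-112)))/(-13425 + (8159 - 778)/(-24409 - 19611)) = (47180 - (-3 - 1404928 - 20832))/(-13425 + 7381/(-44020)) = (47180 - 1*(-1425763))/(-13425 + 7381*(-1/44020)) = (47180 + 1425763)/(-13425 - 7381/44020) = 1472943/(-590975881/44020) = 1472943*(-44020/590975881) = -64838950860/590975881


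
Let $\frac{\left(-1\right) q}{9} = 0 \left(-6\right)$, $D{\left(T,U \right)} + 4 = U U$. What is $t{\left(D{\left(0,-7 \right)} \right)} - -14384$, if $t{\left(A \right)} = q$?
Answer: $14384$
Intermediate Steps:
$D{\left(T,U \right)} = -4 + U^{2}$ ($D{\left(T,U \right)} = -4 + U U = -4 + U^{2}$)
$q = 0$ ($q = - 9 \cdot 0 \left(-6\right) = \left(-9\right) 0 = 0$)
$t{\left(A \right)} = 0$
$t{\left(D{\left(0,-7 \right)} \right)} - -14384 = 0 - -14384 = 0 + 14384 = 14384$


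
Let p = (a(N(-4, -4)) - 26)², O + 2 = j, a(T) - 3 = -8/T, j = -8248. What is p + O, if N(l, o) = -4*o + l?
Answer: -69209/9 ≈ -7689.9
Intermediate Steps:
N(l, o) = l - 4*o
a(T) = 3 - 8/T
O = -8250 (O = -2 - 8248 = -8250)
p = 5041/9 (p = ((3 - 8/(-4 - 4*(-4))) - 26)² = ((3 - 8/(-4 + 16)) - 26)² = ((3 - 8/12) - 26)² = ((3 - 8*1/12) - 26)² = ((3 - ⅔) - 26)² = (7/3 - 26)² = (-71/3)² = 5041/9 ≈ 560.11)
p + O = 5041/9 - 8250 = -69209/9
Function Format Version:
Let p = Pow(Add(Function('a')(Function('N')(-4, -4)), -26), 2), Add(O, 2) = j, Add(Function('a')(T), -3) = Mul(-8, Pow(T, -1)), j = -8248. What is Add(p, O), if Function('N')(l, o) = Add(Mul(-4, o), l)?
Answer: Rational(-69209, 9) ≈ -7689.9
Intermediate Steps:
Function('N')(l, o) = Add(l, Mul(-4, o))
Function('a')(T) = Add(3, Mul(-8, Pow(T, -1)))
O = -8250 (O = Add(-2, -8248) = -8250)
p = Rational(5041, 9) (p = Pow(Add(Add(3, Mul(-8, Pow(Add(-4, Mul(-4, -4)), -1))), -26), 2) = Pow(Add(Add(3, Mul(-8, Pow(Add(-4, 16), -1))), -26), 2) = Pow(Add(Add(3, Mul(-8, Pow(12, -1))), -26), 2) = Pow(Add(Add(3, Mul(-8, Rational(1, 12))), -26), 2) = Pow(Add(Add(3, Rational(-2, 3)), -26), 2) = Pow(Add(Rational(7, 3), -26), 2) = Pow(Rational(-71, 3), 2) = Rational(5041, 9) ≈ 560.11)
Add(p, O) = Add(Rational(5041, 9), -8250) = Rational(-69209, 9)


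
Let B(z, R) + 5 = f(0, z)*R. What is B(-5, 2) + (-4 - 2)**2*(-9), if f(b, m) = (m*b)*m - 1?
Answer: -331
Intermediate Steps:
f(b, m) = -1 + b*m**2 (f(b, m) = (b*m)*m - 1 = b*m**2 - 1 = -1 + b*m**2)
B(z, R) = -5 - R (B(z, R) = -5 + (-1 + 0*z**2)*R = -5 + (-1 + 0)*R = -5 - R)
B(-5, 2) + (-4 - 2)**2*(-9) = (-5 - 1*2) + (-4 - 2)**2*(-9) = (-5 - 2) + (-6)**2*(-9) = -7 + 36*(-9) = -7 - 324 = -331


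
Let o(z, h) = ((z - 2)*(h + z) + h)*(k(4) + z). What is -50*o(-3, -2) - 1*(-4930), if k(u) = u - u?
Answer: 8380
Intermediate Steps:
k(u) = 0
o(z, h) = z*(h + (-2 + z)*(h + z)) (o(z, h) = ((z - 2)*(h + z) + h)*(0 + z) = ((-2 + z)*(h + z) + h)*z = (h + (-2 + z)*(h + z))*z = z*(h + (-2 + z)*(h + z)))
-50*o(-3, -2) - 1*(-4930) = -(-150)*((-3)² - 1*(-2) - 2*(-3) - 2*(-3)) - 1*(-4930) = -(-150)*(9 + 2 + 6 + 6) + 4930 = -(-150)*23 + 4930 = -50*(-69) + 4930 = 3450 + 4930 = 8380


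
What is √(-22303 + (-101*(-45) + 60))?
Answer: I*√17698 ≈ 133.03*I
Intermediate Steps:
√(-22303 + (-101*(-45) + 60)) = √(-22303 + (4545 + 60)) = √(-22303 + 4605) = √(-17698) = I*√17698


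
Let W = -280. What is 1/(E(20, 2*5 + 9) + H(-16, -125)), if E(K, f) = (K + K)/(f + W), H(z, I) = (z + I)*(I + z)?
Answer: 261/5188901 ≈ 5.0300e-5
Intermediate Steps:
H(z, I) = (I + z)² (H(z, I) = (I + z)*(I + z) = (I + z)²)
E(K, f) = 2*K/(-280 + f) (E(K, f) = (K + K)/(f - 280) = (2*K)/(-280 + f) = 2*K/(-280 + f))
1/(E(20, 2*5 + 9) + H(-16, -125)) = 1/(2*20/(-280 + (2*5 + 9)) + (-125 - 16)²) = 1/(2*20/(-280 + (10 + 9)) + (-141)²) = 1/(2*20/(-280 + 19) + 19881) = 1/(2*20/(-261) + 19881) = 1/(2*20*(-1/261) + 19881) = 1/(-40/261 + 19881) = 1/(5188901/261) = 261/5188901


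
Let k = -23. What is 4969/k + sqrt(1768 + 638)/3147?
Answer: -4969/23 + sqrt(2406)/3147 ≈ -216.03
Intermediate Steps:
4969/k + sqrt(1768 + 638)/3147 = 4969/(-23) + sqrt(1768 + 638)/3147 = 4969*(-1/23) + sqrt(2406)*(1/3147) = -4969/23 + sqrt(2406)/3147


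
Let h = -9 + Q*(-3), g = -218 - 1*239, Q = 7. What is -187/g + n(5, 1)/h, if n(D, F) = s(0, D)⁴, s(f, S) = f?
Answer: 187/457 ≈ 0.40919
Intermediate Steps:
g = -457 (g = -218 - 239 = -457)
n(D, F) = 0 (n(D, F) = 0⁴ = 0)
h = -30 (h = -9 + 7*(-3) = -9 - 21 = -30)
-187/g + n(5, 1)/h = -187/(-457) + 0/(-30) = -187*(-1/457) + 0*(-1/30) = 187/457 + 0 = 187/457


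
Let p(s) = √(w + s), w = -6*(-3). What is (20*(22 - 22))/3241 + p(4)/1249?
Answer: √22/1249 ≈ 0.0037553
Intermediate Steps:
w = 18
p(s) = √(18 + s)
(20*(22 - 22))/3241 + p(4)/1249 = (20*(22 - 22))/3241 + √(18 + 4)/1249 = (20*0)*(1/3241) + √22*(1/1249) = 0*(1/3241) + √22/1249 = 0 + √22/1249 = √22/1249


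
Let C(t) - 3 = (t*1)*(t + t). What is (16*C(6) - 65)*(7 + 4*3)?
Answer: 21565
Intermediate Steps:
C(t) = 3 + 2*t² (C(t) = 3 + (t*1)*(t + t) = 3 + t*(2*t) = 3 + 2*t²)
(16*C(6) - 65)*(7 + 4*3) = (16*(3 + 2*6²) - 65)*(7 + 4*3) = (16*(3 + 2*36) - 65)*(7 + 12) = (16*(3 + 72) - 65)*19 = (16*75 - 65)*19 = (1200 - 65)*19 = 1135*19 = 21565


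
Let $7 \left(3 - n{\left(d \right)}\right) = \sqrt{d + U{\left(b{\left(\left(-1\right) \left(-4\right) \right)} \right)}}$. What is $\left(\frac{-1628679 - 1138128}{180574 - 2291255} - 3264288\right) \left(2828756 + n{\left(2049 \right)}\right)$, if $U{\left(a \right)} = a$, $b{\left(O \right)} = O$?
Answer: $- \frac{19489775812042818639}{2110681} + \frac{984266841903 \sqrt{2053}}{2110681} \approx -9.2339 \cdot 10^{12}$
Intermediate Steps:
$n{\left(d \right)} = 3 - \frac{\sqrt{4 + d}}{7}$ ($n{\left(d \right)} = 3 - \frac{\sqrt{d - -4}}{7} = 3 - \frac{\sqrt{d + 4}}{7} = 3 - \frac{\sqrt{4 + d}}{7}$)
$\left(\frac{-1628679 - 1138128}{180574 - 2291255} - 3264288\right) \left(2828756 + n{\left(2049 \right)}\right) = \left(\frac{-1628679 - 1138128}{180574 - 2291255} - 3264288\right) \left(2828756 + \left(3 - \frac{\sqrt{4 + 2049}}{7}\right)\right) = \left(- \frac{2766807}{-2110681} - 3264288\right) \left(2828756 + \left(3 - \frac{\sqrt{2053}}{7}\right)\right) = \left(\left(-2766807\right) \left(- \frac{1}{2110681}\right) - 3264288\right) \left(2828759 - \frac{\sqrt{2053}}{7}\right) = \left(\frac{2766807}{2110681} - 3264288\right) \left(2828759 - \frac{\sqrt{2053}}{7}\right) = - \frac{6889867893321 \left(2828759 - \frac{\sqrt{2053}}{7}\right)}{2110681} = - \frac{19489775812042818639}{2110681} + \frac{984266841903 \sqrt{2053}}{2110681}$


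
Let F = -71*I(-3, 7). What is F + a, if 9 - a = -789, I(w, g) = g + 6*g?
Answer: -2681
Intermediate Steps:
I(w, g) = 7*g
a = 798 (a = 9 - 1*(-789) = 9 + 789 = 798)
F = -3479 (F = -497*7 = -71*49 = -3479)
F + a = -3479 + 798 = -2681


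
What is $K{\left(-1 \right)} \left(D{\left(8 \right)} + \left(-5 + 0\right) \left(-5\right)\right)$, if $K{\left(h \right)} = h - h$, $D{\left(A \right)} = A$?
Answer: $0$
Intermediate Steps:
$K{\left(h \right)} = 0$
$K{\left(-1 \right)} \left(D{\left(8 \right)} + \left(-5 + 0\right) \left(-5\right)\right) = 0 \left(8 + \left(-5 + 0\right) \left(-5\right)\right) = 0 \left(8 - -25\right) = 0 \left(8 + 25\right) = 0 \cdot 33 = 0$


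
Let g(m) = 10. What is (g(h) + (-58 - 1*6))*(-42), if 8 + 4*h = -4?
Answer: 2268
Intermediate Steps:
h = -3 (h = -2 + (1/4)*(-4) = -2 - 1 = -3)
(g(h) + (-58 - 1*6))*(-42) = (10 + (-58 - 1*6))*(-42) = (10 + (-58 - 6))*(-42) = (10 - 64)*(-42) = -54*(-42) = 2268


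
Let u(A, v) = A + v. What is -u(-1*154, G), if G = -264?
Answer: 418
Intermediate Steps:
-u(-1*154, G) = -(-1*154 - 264) = -(-154 - 264) = -1*(-418) = 418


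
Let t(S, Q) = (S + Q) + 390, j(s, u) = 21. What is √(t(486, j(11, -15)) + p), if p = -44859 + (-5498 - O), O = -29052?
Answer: 2*I*√5102 ≈ 142.86*I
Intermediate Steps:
t(S, Q) = 390 + Q + S (t(S, Q) = (Q + S) + 390 = 390 + Q + S)
p = -21305 (p = -44859 + (-5498 - 1*(-29052)) = -44859 + (-5498 + 29052) = -44859 + 23554 = -21305)
√(t(486, j(11, -15)) + p) = √((390 + 21 + 486) - 21305) = √(897 - 21305) = √(-20408) = 2*I*√5102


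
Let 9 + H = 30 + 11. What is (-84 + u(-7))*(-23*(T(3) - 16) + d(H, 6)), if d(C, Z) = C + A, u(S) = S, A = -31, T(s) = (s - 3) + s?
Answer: -27300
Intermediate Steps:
T(s) = -3 + 2*s (T(s) = (-3 + s) + s = -3 + 2*s)
H = 32 (H = -9 + (30 + 11) = -9 + 41 = 32)
d(C, Z) = -31 + C (d(C, Z) = C - 31 = -31 + C)
(-84 + u(-7))*(-23*(T(3) - 16) + d(H, 6)) = (-84 - 7)*(-23*((-3 + 2*3) - 16) + (-31 + 32)) = -91*(-23*((-3 + 6) - 16) + 1) = -91*(-23*(3 - 16) + 1) = -91*(-23*(-13) + 1) = -91*(299 + 1) = -91*300 = -27300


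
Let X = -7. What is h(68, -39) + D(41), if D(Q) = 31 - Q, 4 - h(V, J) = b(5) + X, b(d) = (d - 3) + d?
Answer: -6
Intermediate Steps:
b(d) = -3 + 2*d (b(d) = (-3 + d) + d = -3 + 2*d)
h(V, J) = 4 (h(V, J) = 4 - ((-3 + 2*5) - 7) = 4 - ((-3 + 10) - 7) = 4 - (7 - 7) = 4 - 1*0 = 4 + 0 = 4)
h(68, -39) + D(41) = 4 + (31 - 1*41) = 4 + (31 - 41) = 4 - 10 = -6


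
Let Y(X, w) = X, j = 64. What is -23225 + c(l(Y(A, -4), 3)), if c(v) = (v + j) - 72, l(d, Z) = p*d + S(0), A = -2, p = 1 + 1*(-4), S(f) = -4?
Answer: -23231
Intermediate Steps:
p = -3 (p = 1 - 4 = -3)
l(d, Z) = -4 - 3*d (l(d, Z) = -3*d - 4 = -4 - 3*d)
c(v) = -8 + v (c(v) = (v + 64) - 72 = (64 + v) - 72 = -8 + v)
-23225 + c(l(Y(A, -4), 3)) = -23225 + (-8 + (-4 - 3*(-2))) = -23225 + (-8 + (-4 + 6)) = -23225 + (-8 + 2) = -23225 - 6 = -23231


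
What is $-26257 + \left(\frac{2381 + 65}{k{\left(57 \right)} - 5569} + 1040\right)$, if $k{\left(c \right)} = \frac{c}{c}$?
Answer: $- \frac{70205351}{2784} \approx -25217.0$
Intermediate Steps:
$k{\left(c \right)} = 1$
$-26257 + \left(\frac{2381 + 65}{k{\left(57 \right)} - 5569} + 1040\right) = -26257 + \left(\frac{2381 + 65}{1 - 5569} + 1040\right) = -26257 + \left(\frac{2446}{-5568} + 1040\right) = -26257 + \left(2446 \left(- \frac{1}{5568}\right) + 1040\right) = -26257 + \left(- \frac{1223}{2784} + 1040\right) = -26257 + \frac{2894137}{2784} = - \frac{70205351}{2784}$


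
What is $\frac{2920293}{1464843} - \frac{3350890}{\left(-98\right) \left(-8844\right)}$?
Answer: $- \frac{12782122439}{6825790356} \approx -1.8726$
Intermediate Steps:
$\frac{2920293}{1464843} - \frac{3350890}{\left(-98\right) \left(-8844\right)} = 2920293 \cdot \frac{1}{1464843} - \frac{3350890}{866712} = \frac{31401}{15751} - \frac{1675445}{433356} = - \frac{12782122439}{6825790356}$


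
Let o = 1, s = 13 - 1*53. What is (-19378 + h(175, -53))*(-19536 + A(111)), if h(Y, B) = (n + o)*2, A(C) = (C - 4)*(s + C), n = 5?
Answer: 231210674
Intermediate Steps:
s = -40 (s = 13 - 53 = -40)
A(C) = (-40 + C)*(-4 + C) (A(C) = (C - 4)*(-40 + C) = (-4 + C)*(-40 + C) = (-40 + C)*(-4 + C))
h(Y, B) = 12 (h(Y, B) = (5 + 1)*2 = 6*2 = 12)
(-19378 + h(175, -53))*(-19536 + A(111)) = (-19378 + 12)*(-19536 + (160 + 111**2 - 44*111)) = -19366*(-19536 + (160 + 12321 - 4884)) = -19366*(-19536 + 7597) = -19366*(-11939) = 231210674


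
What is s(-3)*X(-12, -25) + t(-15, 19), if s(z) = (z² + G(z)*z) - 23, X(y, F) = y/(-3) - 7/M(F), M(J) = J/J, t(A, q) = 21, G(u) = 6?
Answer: 117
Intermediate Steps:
M(J) = 1
X(y, F) = -7 - y/3 (X(y, F) = y/(-3) - 7/1 = y*(-⅓) - 7*1 = -y/3 - 7 = -7 - y/3)
s(z) = -23 + z² + 6*z (s(z) = (z² + 6*z) - 23 = -23 + z² + 6*z)
s(-3)*X(-12, -25) + t(-15, 19) = (-23 + (-3)² + 6*(-3))*(-7 - ⅓*(-12)) + 21 = (-23 + 9 - 18)*(-7 + 4) + 21 = -32*(-3) + 21 = 96 + 21 = 117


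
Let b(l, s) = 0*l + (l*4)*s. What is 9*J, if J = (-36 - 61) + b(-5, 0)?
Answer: -873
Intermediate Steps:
b(l, s) = 4*l*s (b(l, s) = 0 + (4*l)*s = 0 + 4*l*s = 4*l*s)
J = -97 (J = (-36 - 61) + 4*(-5)*0 = -97 + 0 = -97)
9*J = 9*(-97) = -873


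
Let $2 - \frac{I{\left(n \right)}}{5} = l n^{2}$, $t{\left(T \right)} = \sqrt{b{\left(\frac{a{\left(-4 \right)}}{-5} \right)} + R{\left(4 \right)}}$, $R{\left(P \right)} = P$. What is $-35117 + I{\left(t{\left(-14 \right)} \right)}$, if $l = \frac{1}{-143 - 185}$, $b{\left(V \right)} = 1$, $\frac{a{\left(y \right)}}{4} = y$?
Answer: $- \frac{11515071}{328} \approx -35107.0$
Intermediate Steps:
$a{\left(y \right)} = 4 y$
$l = - \frac{1}{328}$ ($l = \frac{1}{-328} = - \frac{1}{328} \approx -0.0030488$)
$t{\left(T \right)} = \sqrt{5}$ ($t{\left(T \right)} = \sqrt{1 + 4} = \sqrt{5}$)
$I{\left(n \right)} = 10 + \frac{5 n^{2}}{328}$ ($I{\left(n \right)} = 10 - 5 \left(- \frac{n^{2}}{328}\right) = 10 + \frac{5 n^{2}}{328}$)
$-35117 + I{\left(t{\left(-14 \right)} \right)} = -35117 + \left(10 + \frac{5 \left(\sqrt{5}\right)^{2}}{328}\right) = -35117 + \left(10 + \frac{5}{328} \cdot 5\right) = -35117 + \left(10 + \frac{25}{328}\right) = -35117 + \frac{3305}{328} = - \frac{11515071}{328}$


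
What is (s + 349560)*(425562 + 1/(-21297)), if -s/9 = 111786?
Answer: -1983371229533094/7099 ≈ -2.7939e+11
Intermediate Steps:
s = -1006074 (s = -9*111786 = -1006074)
(s + 349560)*(425562 + 1/(-21297)) = (-1006074 + 349560)*(425562 + 1/(-21297)) = -656514*(425562 - 1/21297) = -656514*9063193913/21297 = -1983371229533094/7099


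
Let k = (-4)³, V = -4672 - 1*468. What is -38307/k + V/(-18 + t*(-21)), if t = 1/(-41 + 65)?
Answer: 8416037/9664 ≈ 870.87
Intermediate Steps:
V = -5140 (V = -4672 - 468 = -5140)
t = 1/24 ≈ 0.041667
k = -64
-38307/k + V/(-18 + t*(-21)) = -38307/(-64) - 5140/(-18 + (1/24)*(-21)) = -38307*(-1/64) - 5140/(-18 - 7/8) = 38307/64 - 5140/(-151/8) = 38307/64 - 5140*(-8/151) = 38307/64 + 41120/151 = 8416037/9664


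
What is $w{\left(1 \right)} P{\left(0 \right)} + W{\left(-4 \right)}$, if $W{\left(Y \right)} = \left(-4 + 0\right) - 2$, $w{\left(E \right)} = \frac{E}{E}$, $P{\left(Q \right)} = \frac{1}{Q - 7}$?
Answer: $- \frac{43}{7} \approx -6.1429$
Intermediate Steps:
$P{\left(Q \right)} = \frac{1}{-7 + Q}$
$w{\left(E \right)} = 1$
$W{\left(Y \right)} = -6$ ($W{\left(Y \right)} = -4 - 2 = -6$)
$w{\left(1 \right)} P{\left(0 \right)} + W{\left(-4 \right)} = 1 \frac{1}{-7 + 0} - 6 = 1 \frac{1}{-7} - 6 = 1 \left(- \frac{1}{7}\right) - 6 = - \frac{1}{7} - 6 = - \frac{43}{7}$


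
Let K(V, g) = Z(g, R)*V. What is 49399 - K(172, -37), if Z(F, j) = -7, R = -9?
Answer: 50603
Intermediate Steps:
K(V, g) = -7*V
49399 - K(172, -37) = 49399 - (-7)*172 = 49399 - 1*(-1204) = 49399 + 1204 = 50603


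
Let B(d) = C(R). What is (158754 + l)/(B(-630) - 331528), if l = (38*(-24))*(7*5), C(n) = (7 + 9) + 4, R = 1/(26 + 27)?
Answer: -63417/165754 ≈ -0.38260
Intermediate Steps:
R = 1/53 ≈ 0.018868
C(n) = 20 (C(n) = 16 + 4 = 20)
B(d) = 20
l = -31920 (l = -912*35 = -31920)
(158754 + l)/(B(-630) - 331528) = (158754 - 31920)/(20 - 331528) = 126834/(-331508) = 126834*(-1/331508) = -63417/165754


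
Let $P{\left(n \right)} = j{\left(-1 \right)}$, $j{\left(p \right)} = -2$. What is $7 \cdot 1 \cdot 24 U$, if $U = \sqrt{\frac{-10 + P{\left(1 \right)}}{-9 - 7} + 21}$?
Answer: $84 \sqrt{87} \approx 783.5$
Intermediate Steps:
$P{\left(n \right)} = -2$
$U = \frac{\sqrt{87}}{2}$ ($U = \sqrt{\frac{-10 - 2}{-9 - 7} + 21} = \sqrt{- \frac{12}{-16} + 21} = \sqrt{\left(-12\right) \left(- \frac{1}{16}\right) + 21} = \sqrt{\frac{3}{4} + 21} = \sqrt{\frac{87}{4}} = \frac{\sqrt{87}}{2} \approx 4.6637$)
$7 \cdot 1 \cdot 24 U = 7 \cdot 1 \cdot 24 \frac{\sqrt{87}}{2} = 7 \cdot 24 \frac{\sqrt{87}}{2} = 168 \frac{\sqrt{87}}{2} = 84 \sqrt{87}$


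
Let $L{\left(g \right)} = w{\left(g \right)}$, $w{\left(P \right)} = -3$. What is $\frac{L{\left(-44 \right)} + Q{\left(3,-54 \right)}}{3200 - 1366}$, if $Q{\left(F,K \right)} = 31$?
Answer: $\frac{2}{131} \approx 0.015267$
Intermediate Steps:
$L{\left(g \right)} = -3$
$\frac{L{\left(-44 \right)} + Q{\left(3,-54 \right)}}{3200 - 1366} = \frac{-3 + 31}{3200 - 1366} = \frac{28}{1834} = 28 \cdot \frac{1}{1834} = \frac{2}{131}$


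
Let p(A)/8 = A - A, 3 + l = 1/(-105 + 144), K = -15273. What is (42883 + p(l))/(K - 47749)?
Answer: -42883/63022 ≈ -0.68044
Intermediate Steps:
l = -116/39 (l = -3 + 1/(-105 + 144) = -3 + 1/39 = -116/39 ≈ -2.9744)
p(A) = 0 (p(A) = 8*(A - A) = 8*0 = 0)
(42883 + p(l))/(K - 47749) = (42883 + 0)/(-15273 - 47749) = 42883/(-63022) = 42883*(-1/63022) = -42883/63022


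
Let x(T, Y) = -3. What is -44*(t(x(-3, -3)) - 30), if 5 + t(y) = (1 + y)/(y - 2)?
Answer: 7612/5 ≈ 1522.4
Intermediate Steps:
t(y) = -5 + (1 + y)/(-2 + y) (t(y) = -5 + (1 + y)/(y - 2) = -5 + (1 + y)/(-2 + y))
-44*(t(x(-3, -3)) - 30) = -44*((11 - 4*(-3))/(-2 - 3) - 30) = -44*((11 + 12)/(-5) - 30) = -44*(-1/5*23 - 30) = -44*(-23/5 - 30) = -44*(-173/5) = 7612/5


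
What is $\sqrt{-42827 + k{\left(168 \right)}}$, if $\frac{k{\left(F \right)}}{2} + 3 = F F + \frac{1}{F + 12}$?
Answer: $\frac{\sqrt{12253510}}{30} \approx 116.68$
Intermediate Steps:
$k{\left(F \right)} = -6 + 2 F^{2} + \frac{2}{12 + F}$ ($k{\left(F \right)} = -6 + 2 \left(F F + \frac{1}{F + 12}\right) = -6 + 2 \left(F^{2} + \frac{1}{12 + F}\right) = -6 + \left(2 F^{2} + \frac{2}{12 + F}\right) = -6 + 2 F^{2} + \frac{2}{12 + F}$)
$\sqrt{-42827 + k{\left(168 \right)}} = \sqrt{-42827 + \frac{2 \left(-35 + 168^{3} - 504 + 12 \cdot 168^{2}\right)}{12 + 168}} = \sqrt{-42827 + \frac{2 \left(-35 + 4741632 - 504 + 12 \cdot 28224\right)}{180}} = \sqrt{-42827 + 2 \cdot \frac{1}{180} \left(-35 + 4741632 - 504 + 338688\right)} = \sqrt{-42827 + 2 \cdot \frac{1}{180} \cdot 5079781} = \sqrt{-42827 + \frac{5079781}{90}} = \sqrt{\frac{1225351}{90}} = \frac{\sqrt{12253510}}{30}$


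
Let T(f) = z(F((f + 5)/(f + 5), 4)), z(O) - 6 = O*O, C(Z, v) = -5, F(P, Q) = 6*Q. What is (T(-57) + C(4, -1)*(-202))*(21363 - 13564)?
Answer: 12416008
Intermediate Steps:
z(O) = 6 + O**2 (z(O) = 6 + O*O = 6 + O**2)
T(f) = 582 (T(f) = 6 + (6*4)**2 = 6 + 24**2 = 6 + 576 = 582)
(T(-57) + C(4, -1)*(-202))*(21363 - 13564) = (582 - 5*(-202))*(21363 - 13564) = (582 + 1010)*7799 = 1592*7799 = 12416008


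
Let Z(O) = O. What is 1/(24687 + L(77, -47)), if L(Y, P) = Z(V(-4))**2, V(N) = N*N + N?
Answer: 1/24831 ≈ 4.0272e-5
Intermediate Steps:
V(N) = N + N**2 (V(N) = N**2 + N = N + N**2)
L(Y, P) = 144 (L(Y, P) = (-4*(1 - 4))**2 = (-4*(-3))**2 = 12**2 = 144)
1/(24687 + L(77, -47)) = 1/(24687 + 144) = 1/24831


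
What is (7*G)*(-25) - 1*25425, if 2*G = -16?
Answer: -24025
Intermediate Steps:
G = -8 (G = (1/2)*(-16) = -8)
(7*G)*(-25) - 1*25425 = (7*(-8))*(-25) - 1*25425 = -56*(-25) - 25425 = 1400 - 25425 = -24025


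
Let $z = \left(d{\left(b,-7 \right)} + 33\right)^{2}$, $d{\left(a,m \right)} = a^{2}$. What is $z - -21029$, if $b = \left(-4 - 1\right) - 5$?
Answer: $38718$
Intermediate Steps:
$b = -10$ ($b = -5 - 5 = -10$)
$z = 17689$ ($z = \left(\left(-10\right)^{2} + 33\right)^{2} = \left(100 + 33\right)^{2} = 133^{2} = 17689$)
$z - -21029 = 17689 - -21029 = 17689 + 21029 = 38718$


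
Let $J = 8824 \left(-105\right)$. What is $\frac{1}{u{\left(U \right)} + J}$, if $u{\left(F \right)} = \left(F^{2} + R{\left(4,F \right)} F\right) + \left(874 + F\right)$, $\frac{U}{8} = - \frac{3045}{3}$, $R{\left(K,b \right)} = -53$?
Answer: $\frac{1}{65430994} \approx 1.5283 \cdot 10^{-8}$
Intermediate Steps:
$J = -926520$
$U = -8120$ ($U = 8 \left(- \frac{3045}{3}\right) = 8 \left(\left(-3045\right) \frac{1}{3}\right) = 8 \left(-1015\right) = -8120$)
$u{\left(F \right)} = 874 + F^{2} - 52 F$ ($u{\left(F \right)} = \left(F^{2} - 53 F\right) + \left(874 + F\right) = 874 + F^{2} - 52 F$)
$\frac{1}{u{\left(U \right)} + J} = \frac{1}{\left(874 + \left(-8120\right)^{2} - -422240\right) - 926520} = \frac{1}{\left(874 + 65934400 + 422240\right) - 926520} = \frac{1}{66357514 - 926520} = \frac{1}{65430994}$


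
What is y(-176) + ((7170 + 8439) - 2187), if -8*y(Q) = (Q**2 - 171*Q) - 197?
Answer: 46501/8 ≈ 5812.6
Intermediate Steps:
y(Q) = 197/8 - Q**2/8 + 171*Q/8 (y(Q) = -((Q**2 - 171*Q) - 197)/8 = -(-197 + Q**2 - 171*Q)/8 = 197/8 - Q**2/8 + 171*Q/8)
y(-176) + ((7170 + 8439) - 2187) = (197/8 - 1/8*(-176)**2 + (171/8)*(-176)) + ((7170 + 8439) - 2187) = (197/8 - 1/8*30976 - 3762) + (15609 - 2187) = (197/8 - 3872 - 3762) + 13422 = -60875/8 + 13422 = 46501/8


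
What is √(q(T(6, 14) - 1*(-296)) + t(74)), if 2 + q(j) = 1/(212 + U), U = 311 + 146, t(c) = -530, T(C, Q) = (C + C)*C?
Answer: I*√238101783/669 ≈ 23.065*I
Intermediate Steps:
T(C, Q) = 2*C² (T(C, Q) = (2*C)*C = 2*C²)
U = 457
q(j) = -1337/669 (q(j) = -2 + 1/(212 + 457) = -2 + 1/669 = -1337/669)
√(q(T(6, 14) - 1*(-296)) + t(74)) = √(-1337/669 - 530) = √(-355907/669) = I*√238101783/669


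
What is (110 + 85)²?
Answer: 38025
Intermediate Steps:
(110 + 85)² = 195² = 38025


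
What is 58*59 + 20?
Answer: 3442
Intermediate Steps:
58*59 + 20 = 3422 + 20 = 3442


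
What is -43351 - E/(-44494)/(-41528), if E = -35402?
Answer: -40050836439315/923873416 ≈ -43351.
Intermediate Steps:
-43351 - E/(-44494)/(-41528) = -43351 - (-35402/(-44494))/(-41528) = -43351 - (-35402*(-1/44494))*(-1)/41528 = -43351 - 17701*(-1)/(22247*41528) = -43351 - 1*(-17701/923873416) = -43351 + 17701/923873416 = -40050836439315/923873416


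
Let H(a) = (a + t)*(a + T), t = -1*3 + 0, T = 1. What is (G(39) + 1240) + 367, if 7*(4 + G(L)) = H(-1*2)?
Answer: 11226/7 ≈ 1603.7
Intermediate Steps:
t = -3 (t = -3 + 0 = -3)
H(a) = (1 + a)*(-3 + a) (H(a) = (a - 3)*(a + 1) = (-3 + a)*(1 + a) = (1 + a)*(-3 + a))
G(L) = -23/7 (G(L) = -4 + (-3 + (-1*2)² - (-2)*2)/7 = -4 + (-3 + (-2)² - 2*(-2))/7 = -4 + (-3 + 4 + 4)/7 = -4 + (⅐)*5 = -4 + 5/7 = -23/7)
(G(39) + 1240) + 367 = (-23/7 + 1240) + 367 = 8657/7 + 367 = 11226/7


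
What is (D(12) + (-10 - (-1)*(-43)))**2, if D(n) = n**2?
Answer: 8281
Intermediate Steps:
(D(12) + (-10 - (-1)*(-43)))**2 = (12**2 + (-10 - (-1)*(-43)))**2 = (144 + (-10 - 1*43))**2 = (144 + (-10 - 43))**2 = (144 - 53)**2 = 91**2 = 8281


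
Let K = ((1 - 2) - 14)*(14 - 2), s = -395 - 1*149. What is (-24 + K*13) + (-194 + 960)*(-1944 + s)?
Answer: -1908172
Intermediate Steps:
s = -544 (s = -395 - 149 = -544)
K = -180 (K = (-1 - 14)*12 = -15*12 = -180)
(-24 + K*13) + (-194 + 960)*(-1944 + s) = (-24 - 180*13) + (-194 + 960)*(-1944 - 544) = (-24 - 2340) + 766*(-2488) = -2364 - 1905808 = -1908172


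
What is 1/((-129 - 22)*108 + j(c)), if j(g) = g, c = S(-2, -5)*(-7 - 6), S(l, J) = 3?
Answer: -1/16347 ≈ -6.1173e-5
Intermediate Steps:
c = -39 (c = 3*(-7 - 6) = 3*(-13) = -39)
1/((-129 - 22)*108 + j(c)) = 1/((-129 - 22)*108 - 39) = 1/(-151*108 - 39) = 1/(-16308 - 39) = 1/(-16347) = -1/16347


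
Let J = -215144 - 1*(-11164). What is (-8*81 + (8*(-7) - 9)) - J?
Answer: 203267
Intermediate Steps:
J = -203980 (J = -215144 + 11164 = -203980)
(-8*81 + (8*(-7) - 9)) - J = (-8*81 + (8*(-7) - 9)) - 1*(-203980) = (-648 + (-56 - 9)) + 203980 = (-648 - 65) + 203980 = -713 + 203980 = 203267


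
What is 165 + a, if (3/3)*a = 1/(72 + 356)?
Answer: 70621/428 ≈ 165.00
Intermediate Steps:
a = 1/428 (a = 1/(72 + 356) = 1/428 ≈ 0.0023364)
165 + a = 165 + 1/428 = 70621/428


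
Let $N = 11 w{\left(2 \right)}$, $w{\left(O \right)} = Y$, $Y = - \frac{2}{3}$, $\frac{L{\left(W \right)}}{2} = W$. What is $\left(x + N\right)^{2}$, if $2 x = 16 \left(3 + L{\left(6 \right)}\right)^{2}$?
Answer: $\frac{28922884}{9} \approx 3.2137 \cdot 10^{6}$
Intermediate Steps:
$L{\left(W \right)} = 2 W$
$Y = - \frac{2}{3}$ ($Y = \left(-2\right) \frac{1}{3} = - \frac{2}{3} \approx -0.66667$)
$w{\left(O \right)} = - \frac{2}{3}$
$x = 1800$ ($x = \frac{16 \left(3 + 2 \cdot 6\right)^{2}}{2} = \frac{16 \left(3 + 12\right)^{2}}{2} = \frac{16 \cdot 15^{2}}{2} = \frac{16 \cdot 225}{2} = \frac{1}{2} \cdot 3600 = 1800$)
$N = - \frac{22}{3}$ ($N = 11 \left(- \frac{2}{3}\right) = - \frac{22}{3} \approx -7.3333$)
$\left(x + N\right)^{2} = \left(1800 - \frac{22}{3}\right)^{2} = \left(\frac{5378}{3}\right)^{2} = \frac{28922884}{9}$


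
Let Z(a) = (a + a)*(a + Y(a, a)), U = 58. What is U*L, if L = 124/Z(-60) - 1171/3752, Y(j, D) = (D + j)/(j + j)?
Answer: -28367191/1660260 ≈ -17.086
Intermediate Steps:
Y(j, D) = (D + j)/(2*j) (Y(j, D) = (D + j)/((2*j)) = (D + j)*(1/(2*j)) = (D + j)/(2*j))
Z(a) = 2*a*(1 + a) (Z(a) = (a + a)*(a + (a + a)/(2*a)) = (2*a)*(a + (2*a)/(2*a)) = (2*a)*(a + 1) = (2*a)*(1 + a) = 2*a*(1 + a))
L = -978179/3320520 (L = 124/((2*(-60)*(1 - 60))) - 1171/3752 = 124/((2*(-60)*(-59))) - 1171*1/3752 = 124/7080 - 1171/3752 = 124*(1/7080) - 1171/3752 = 31/1770 - 1171/3752 = -978179/3320520 ≈ -0.29459)
U*L = 58*(-978179/3320520) = -28367191/1660260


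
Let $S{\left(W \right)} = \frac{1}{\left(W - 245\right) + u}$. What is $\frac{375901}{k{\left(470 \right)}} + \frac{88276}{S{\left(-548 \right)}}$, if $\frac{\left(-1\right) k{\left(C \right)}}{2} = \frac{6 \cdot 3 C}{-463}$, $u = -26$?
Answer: $- \frac{1223108862317}{16920} \approx -7.2288 \cdot 10^{7}$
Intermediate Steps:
$k{\left(C \right)} = \frac{36 C}{463}$ ($k{\left(C \right)} = - 2 \frac{6 \cdot 3 C}{-463} = - 2 \cdot 18 C \left(- \frac{1}{463}\right) = - 2 \left(- \frac{18 C}{463}\right) = \frac{36 C}{463}$)
$S{\left(W \right)} = \frac{1}{-271 + W}$ ($S{\left(W \right)} = \frac{1}{\left(W - 245\right) - 26} = \frac{1}{\left(-245 + W\right) - 26} = \frac{1}{-271 + W}$)
$\frac{375901}{k{\left(470 \right)}} + \frac{88276}{S{\left(-548 \right)}} = \frac{375901}{\frac{36}{463} \cdot 470} + \frac{88276}{\frac{1}{-271 - 548}} = \frac{375901}{\frac{16920}{463}} + \frac{88276}{\frac{1}{-819}} = 375901 \cdot \frac{463}{16920} + \frac{88276}{- \frac{1}{819}} = \frac{174042163}{16920} + 88276 \left(-819\right) = \frac{174042163}{16920} - 72298044 = - \frac{1223108862317}{16920}$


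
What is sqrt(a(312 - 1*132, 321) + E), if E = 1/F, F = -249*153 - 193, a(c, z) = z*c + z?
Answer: sqrt(85183276295810)/38290 ≈ 241.04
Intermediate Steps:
a(c, z) = z + c*z (a(c, z) = c*z + z = z + c*z)
F = -38290 (F = -38097 - 193 = -38290)
E = -1/38290 (E = 1/(-38290) = -1/38290 ≈ -2.6116e-5)
sqrt(a(312 - 1*132, 321) + E) = sqrt(321*(1 + (312 - 1*132)) - 1/38290) = sqrt(321*(1 + (312 - 132)) - 1/38290) = sqrt(321*(1 + 180) - 1/38290) = sqrt(321*181 - 1/38290) = sqrt(58101 - 1/38290) = sqrt(2224687289/38290) = sqrt(85183276295810)/38290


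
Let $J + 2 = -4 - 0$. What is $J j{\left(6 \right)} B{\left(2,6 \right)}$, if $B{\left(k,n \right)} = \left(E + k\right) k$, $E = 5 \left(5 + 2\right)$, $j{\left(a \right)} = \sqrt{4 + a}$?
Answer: $- 444 \sqrt{10} \approx -1404.1$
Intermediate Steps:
$J = -6$ ($J = -2 - 4 = -6$)
$E = 35$ ($E = 5 \cdot 7 = 35$)
$B{\left(k,n \right)} = k \left(35 + k\right)$ ($B{\left(k,n \right)} = \left(35 + k\right) k = k \left(35 + k\right)$)
$J j{\left(6 \right)} B{\left(2,6 \right)} = - 6 \sqrt{4 + 6} \cdot 2 \left(35 + 2\right) = - 6 \sqrt{10} \cdot 2 \cdot 37 = - 6 \sqrt{10} \cdot 74 = - 444 \sqrt{10}$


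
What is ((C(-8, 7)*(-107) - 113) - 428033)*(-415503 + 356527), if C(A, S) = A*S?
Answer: 24896954304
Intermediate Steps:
((C(-8, 7)*(-107) - 113) - 428033)*(-415503 + 356527) = ((-8*7*(-107) - 113) - 428033)*(-415503 + 356527) = ((-56*(-107) - 113) - 428033)*(-58976) = ((5992 - 113) - 428033)*(-58976) = (5879 - 428033)*(-58976) = -422154*(-58976) = 24896954304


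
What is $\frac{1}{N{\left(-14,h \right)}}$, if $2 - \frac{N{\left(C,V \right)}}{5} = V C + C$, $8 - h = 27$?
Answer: $- \frac{1}{1250} \approx -0.0008$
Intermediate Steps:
$h = -19$ ($h = 8 - 27 = -19$)
$N{\left(C,V \right)} = 10 - 5 C - 5 C V$ ($N{\left(C,V \right)} = 10 - 5 \left(V C + C\right) = 10 - 5 \left(C V + C\right) = 10 - 5 \left(C + C V\right) = 10 - \left(5 C + 5 C V\right) = 10 - 5 C - 5 C V$)
$\frac{1}{N{\left(-14,h \right)}} = \frac{1}{10 - -70 - \left(-70\right) \left(-19\right)} = \frac{1}{10 + 70 - 1330} = \frac{1}{-1250} = - \frac{1}{1250}$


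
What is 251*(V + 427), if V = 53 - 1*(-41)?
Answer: 130771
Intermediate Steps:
V = 94 (V = 53 + 41 = 94)
251*(V + 427) = 251*(94 + 427) = 251*521 = 130771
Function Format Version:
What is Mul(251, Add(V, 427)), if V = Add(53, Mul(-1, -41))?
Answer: 130771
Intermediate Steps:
V = 94 (V = Add(53, 41) = 94)
Mul(251, Add(V, 427)) = Mul(251, Add(94, 427)) = Mul(251, 521) = 130771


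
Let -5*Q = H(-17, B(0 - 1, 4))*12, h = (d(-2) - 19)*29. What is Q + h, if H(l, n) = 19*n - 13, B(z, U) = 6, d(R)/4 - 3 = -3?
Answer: -3967/5 ≈ -793.40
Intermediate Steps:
d(R) = 0 (d(R) = 12 + 4*(-3) = 12 - 12 = 0)
H(l, n) = -13 + 19*n
h = -551 (h = (0 - 19)*29 = -19*29 = -551)
Q = -1212/5 (Q = -(-13 + 19*6)*12/5 = -(-13 + 114)*12/5 = -101*12/5 = -1/5*1212 = -1212/5 ≈ -242.40)
Q + h = -1212/5 - 551 = -3967/5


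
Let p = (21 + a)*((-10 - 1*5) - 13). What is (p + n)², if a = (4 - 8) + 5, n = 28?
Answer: 345744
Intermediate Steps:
a = 1 (a = -4 + 5 = 1)
p = -616 (p = (21 + 1)*((-10 - 1*5) - 13) = 22*((-10 - 5) - 13) = 22*(-15 - 13) = 22*(-28) = -616)
(p + n)² = (-616 + 28)² = (-588)² = 345744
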